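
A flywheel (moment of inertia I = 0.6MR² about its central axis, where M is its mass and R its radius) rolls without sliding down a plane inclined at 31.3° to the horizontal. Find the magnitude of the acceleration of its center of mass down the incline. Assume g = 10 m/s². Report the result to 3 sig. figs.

a ≈ 3.25 m/s²

For this body I = 0.6MR², i.e. k = I/(MR²) = 0.6.
Along the incline Mg sinθ − f = Ma, and torque about the center fR = Iα = kMR²(a/R) gives f = kMa.
Eliminating f: Mg sinθ = (1+k)Ma, so a = g sinθ/(1+k) = 10 × sin31.3° / 1.6 ≈ 3.25 m/s².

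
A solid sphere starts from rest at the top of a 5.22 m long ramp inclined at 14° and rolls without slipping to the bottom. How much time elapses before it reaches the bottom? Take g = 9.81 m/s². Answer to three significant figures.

t ≈ 2.48 s

With I = (2/5)MR², the ratio k = I/(MR²) is 0.4.
Newton's second law down the slope: Mg sinθ − f = Ma. The torque equation fR = Iα (with α = a/R) gives f = kMa.
Hence a = g sinθ/(1+k) = 9.81×sin14°/1.4 = 1.695 m/s².
With constant a from rest, t = √(2L/a) = √(2·5.22/1.695) ≈ 2.48 s.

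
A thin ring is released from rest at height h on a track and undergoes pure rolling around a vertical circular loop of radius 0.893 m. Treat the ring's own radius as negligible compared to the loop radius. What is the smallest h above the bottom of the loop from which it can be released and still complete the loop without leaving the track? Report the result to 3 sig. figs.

Here I = MR², so the shape factor k = I/(MR²) = 1.
At the top, contact is just lost when gravity alone supplies the centripetal force: Mg = Mv_top²/r, i.e. v_top² = gr.
With ω = v/R, the kinetic energy at speed v is ½(1+k)Mv² = Mv².
Energy conservation from release (height h) to the top (height 2r): Mgh = Mg(2r) + M·gr.
Thus h_min = 2r + (1+k)r/2 = r(2 + 2/2) = 0.893 × 3 ≈ 2.68 m.

h_min ≈ 2.68 m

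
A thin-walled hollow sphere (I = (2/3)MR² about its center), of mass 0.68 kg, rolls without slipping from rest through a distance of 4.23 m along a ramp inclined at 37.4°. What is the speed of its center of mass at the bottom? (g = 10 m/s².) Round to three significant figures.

v ≈ 5.55 m/s

For this body I = (2/3)MR², i.e. k = I/(MR²) = 2/3.
Pure rolling means v = ωR; then KE = ½Mv² + ½I(v/R)² = ½(1+k)Mv² = (5/6)Mv².
The vertical drop is h = L sinθ = 4.23 × sin37.4° = 2.569 m.
Energy conservation: Mgh = (5/6)Mv², so v = √(2gh/(1+k)) = √(2 × 10 × 2.569 / 1.667) ≈ 5.55 m/s.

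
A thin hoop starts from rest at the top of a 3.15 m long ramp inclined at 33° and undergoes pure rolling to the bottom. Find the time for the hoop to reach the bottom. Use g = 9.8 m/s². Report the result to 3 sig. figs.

Here I = MR², so the shape factor k = I/(MR²) = 1.
Translational: Mg sinθ − f = Ma. Rotational about the CM: fR = Iα = kMRa, so f = kMa.
Hence a = g sinθ/(1+k) = 9.8×sin33°/2 = 2.669 m/s².
Starting from rest, L = ½at², so t = √(2L/a) = √(2×3.15/2.669) ≈ 1.54 s.

t ≈ 1.54 s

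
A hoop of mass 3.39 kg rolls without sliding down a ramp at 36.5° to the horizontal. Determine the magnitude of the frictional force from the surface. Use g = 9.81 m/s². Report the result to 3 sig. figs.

f ≈ 9.89 N

With I = MR², the ratio k = I/(MR²) is 1.
Along the incline Mg sinθ − f = Ma, and torque about the center fR = Iα = kMR²(a/R) gives f = kMa.
Combining, a = g sinθ/(1+k) and f = kMa = kMg sinθ/(1+k).
f = 1 × 3.39 × 9.81 × sin36.5° / 2 ≈ 9.89 N.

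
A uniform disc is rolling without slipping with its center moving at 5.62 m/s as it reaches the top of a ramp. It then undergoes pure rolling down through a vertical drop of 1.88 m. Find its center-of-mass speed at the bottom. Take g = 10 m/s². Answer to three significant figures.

The moment of inertia is (1/2)MR², giving k ≡ I/(MR²) = 0.5.
The rolling condition ω = v/R makes the rotational term ½I(v/R)² = ½kMv², so KE_total = ½(1+k)Mv² = (3/4)Mv².
Conserving energy between top and bottom: (3/4)Mv² = (3/4)Mv₀² + Mgh, hence v² = v₀² + 2gh/(1+k).
v = √(5.62² + 2×10×1.88/1.5) = √56.65 ≈ 7.53 m/s.

v ≈ 7.53 m/s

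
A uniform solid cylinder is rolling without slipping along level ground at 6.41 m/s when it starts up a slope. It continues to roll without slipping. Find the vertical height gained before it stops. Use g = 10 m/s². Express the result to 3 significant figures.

h ≈ 3.08 m

With I = (1/2)MR², the ratio k = I/(MR²) is 0.5.
Since it rolls without slipping, ω = v/R and KE = ½Mv² + ½Iω² = ½(1+k)Mv² = (3/4)Mv².
All of this converts to potential energy at the highest point: (3/4)Mv₀² = Mgh.
Thus h = (1+k)v₀²/(2g) = 1.5 × 6.41² / (2 × 10) ≈ 3.08 m.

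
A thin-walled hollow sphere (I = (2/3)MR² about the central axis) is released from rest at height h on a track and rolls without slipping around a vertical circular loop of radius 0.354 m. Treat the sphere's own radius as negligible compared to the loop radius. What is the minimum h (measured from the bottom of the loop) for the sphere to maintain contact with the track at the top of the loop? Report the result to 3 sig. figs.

h_min ≈ 1.00 m

The moment of inertia is (2/3)MR², giving k ≡ I/(MR²) = 2/3.
At the top, contact is just lost when gravity alone supplies the centripetal force: Mg = Mv_top²/r, i.e. v_top² = gr.
With ω = v/R, the kinetic energy at speed v is ½(1+k)Mv² = (5/6)Mv².
Energy conservation from release (height h) to the top (height 2r): Mgh = Mg(2r) + (5/6)M·gr.
Thus h_min = 2r + (1+k)r/2 = r(2 + 1.667/2) = 0.354 × 2.833 ≈ 1.00 m.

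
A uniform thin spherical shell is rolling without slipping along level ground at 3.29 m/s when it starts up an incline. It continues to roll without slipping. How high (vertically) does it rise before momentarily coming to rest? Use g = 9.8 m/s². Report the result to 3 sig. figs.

h ≈ 0.920 m

Here I = (2/3)MR², so the shape factor k = I/(MR²) = 2/3.
Pure rolling means v = ωR; then KE = ½Mv² + ½I(v/R)² = ½(1+k)Mv² = (5/6)Mv².
All of this converts to potential energy at the highest point: (5/6)Mv₀² = Mgh.
Thus h = (1+k)v₀²/(2g) = 1.667 × 3.29² / (2 × 9.8) ≈ 0.920 m.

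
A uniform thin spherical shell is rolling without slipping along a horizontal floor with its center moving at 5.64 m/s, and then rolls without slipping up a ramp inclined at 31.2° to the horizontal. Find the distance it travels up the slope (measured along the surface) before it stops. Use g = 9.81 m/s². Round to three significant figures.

d ≈ 5.22 m

For this body I = (2/3)MR², i.e. k = I/(MR²) = 2/3.
Since it rolls without slipping, ω = v/R and KE = ½Mv² + ½Iω² = ½(1+k)Mv² = (5/6)Mv².
Setting this equal to Mgh gives the vertical rise h = (1+k)v₀²/(2g) = 1.667×5.64²/(2×9.81) = 2.702 m.
The distance along the slope is d = h/sinθ = 2.702/sin31.2° ≈ 5.22 m.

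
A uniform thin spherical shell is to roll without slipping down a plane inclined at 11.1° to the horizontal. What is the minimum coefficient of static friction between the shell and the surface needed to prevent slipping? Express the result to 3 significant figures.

μ_min ≈ 0.0785

For this body I = (2/3)MR², i.e. k = I/(MR²) = 2/3.
Along the incline Mg sinθ − f = Ma, and torque about the center fR = Iα = kMR²(a/R) gives f = kMa.
These give a = g sinθ/(1+k) and the required friction f = kMg sinθ/(1+k).
The normal force is N = Mg cosθ, so μ_min = f/N = k tanθ/(1+k).
μ_min = (2/3) × tan11.1° / 1.667 ≈ 0.0785.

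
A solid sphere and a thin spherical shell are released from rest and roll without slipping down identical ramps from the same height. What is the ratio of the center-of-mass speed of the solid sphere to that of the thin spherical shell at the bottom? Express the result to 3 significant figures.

Each satisfies Mgh = ½(1+k)Mv² with k = I/(MR²), so v ∝ 1/√(1+k).
For the solid sphere k = 0.4; for the thin spherical shell k = 2/3.
v₁/v₂ = √((1+k₂)/(1+k₁)) = √(1.667/1.4) ≈ 1.09.

v_ratio ≈ 1.09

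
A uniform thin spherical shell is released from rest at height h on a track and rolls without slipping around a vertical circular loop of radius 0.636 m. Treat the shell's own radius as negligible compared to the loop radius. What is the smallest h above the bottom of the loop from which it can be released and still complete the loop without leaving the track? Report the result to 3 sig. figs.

h_min ≈ 1.80 m

Here I = (2/3)MR², so the shape factor k = I/(MR²) = 2/3.
At the top of the loop, the minimum-contact condition is Mg = Mv_top²/r, so v_top² = gr.
With ω = v/R, the kinetic energy at speed v is ½(1+k)Mv² = (5/6)Mv².
Energy conservation from release (height h) to the top (height 2r): Mgh = Mg(2r) + (5/6)M·gr.
Thus h_min = 2r + (1+k)r/2 = r(2 + 1.667/2) = 0.636 × 2.833 ≈ 1.80 m.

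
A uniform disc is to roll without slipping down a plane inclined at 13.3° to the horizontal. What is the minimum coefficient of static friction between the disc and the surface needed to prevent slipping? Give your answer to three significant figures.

With I = (1/2)MR², the ratio k = I/(MR²) is 0.5.
Newton's second law down the slope: Mg sinθ − f = Ma. The torque equation fR = Iα (with α = a/R) gives f = kMa.
These give a = g sinθ/(1+k) and the required friction f = kMg sinθ/(1+k).
The normal force is N = Mg cosθ, so μ_min = f/N = k tanθ/(1+k).
μ_min = 0.5 × tan13.3° / 1.5 ≈ 0.0788.

μ_min ≈ 0.0788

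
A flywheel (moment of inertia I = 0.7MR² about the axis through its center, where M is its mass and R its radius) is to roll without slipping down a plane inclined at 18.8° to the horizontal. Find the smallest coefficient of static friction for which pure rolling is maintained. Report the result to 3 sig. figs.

μ_min ≈ 0.140

With I = 0.7MR², the ratio k = I/(MR²) is 0.7.
Along the incline Mg sinθ − f = Ma, and torque about the center fR = Iα = kMR²(a/R) gives f = kMa.
These give a = g sinθ/(1+k) and the required friction f = kMg sinθ/(1+k).
With N = Mg cosθ, the no-slip condition f ≤ μN gives μ_min = f/N = k tanθ/(1+k).
μ_min = 0.7 × tan18.8° / 1.7 ≈ 0.140.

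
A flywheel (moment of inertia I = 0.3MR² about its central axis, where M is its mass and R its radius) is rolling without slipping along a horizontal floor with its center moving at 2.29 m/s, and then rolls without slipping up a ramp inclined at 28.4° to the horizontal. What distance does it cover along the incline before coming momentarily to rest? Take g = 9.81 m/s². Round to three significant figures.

d ≈ 0.731 m

For this body I = 0.3MR², i.e. k = I/(MR²) = 0.3.
Since it rolls without slipping, ω = v/R and KE = ½Mv² + ½Iω² = ½(1+k)Mv² = (13/20)Mv².
Setting this equal to Mgh gives the vertical rise h = (1+k)v₀²/(2g) = 1.3×2.29²/(2×9.81) = 0.3475 m.
Along the incline, d = h/sinθ = 0.3475/sin28.4° ≈ 0.731 m.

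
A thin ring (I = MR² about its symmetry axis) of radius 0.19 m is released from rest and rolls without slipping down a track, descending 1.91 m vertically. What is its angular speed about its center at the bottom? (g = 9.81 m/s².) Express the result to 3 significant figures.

ω ≈ 22.8 rad/s

The moment of inertia is MR², giving k ≡ I/(MR²) = 1.
Pure rolling means v = ωR; then KE = ½Mv² + ½I(v/R)² = ½(1+k)Mv² = Mv².
Energy conservation Mgh = ½(1+k)Mv² gives v = √(2gh/(1+k)) = √(2 × 9.81 × 1.91 / 2) = 4.329 m/s.
Then ω = v/R = 4.329 / 0.19 ≈ 22.8 rad/s.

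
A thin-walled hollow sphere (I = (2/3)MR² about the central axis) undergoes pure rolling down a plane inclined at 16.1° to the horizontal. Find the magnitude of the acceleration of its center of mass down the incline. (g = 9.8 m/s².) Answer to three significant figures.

With I = (2/3)MR², the ratio k = I/(MR²) is 2/3.
Translational: Mg sinθ − f = Ma. Rotational about the CM: fR = Iα = kMRa, so f = kMa.
Eliminating f: Mg sinθ = (1+k)Ma, so a = g sinθ/(1+k) = 9.8 × sin16.1° / 1.667 ≈ 1.63 m/s².

a ≈ 1.63 m/s²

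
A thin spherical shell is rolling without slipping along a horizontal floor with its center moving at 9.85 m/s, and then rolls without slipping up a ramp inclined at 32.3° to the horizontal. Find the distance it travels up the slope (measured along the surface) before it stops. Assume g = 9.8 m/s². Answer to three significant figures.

For this body I = (2/3)MR², i.e. k = I/(MR²) = 2/3.
Rolling without slipping gives ω = v/R, so the total kinetic energy is ½Mv² + ½Iω² = ½(1+k)Mv² = (5/6)Mv².
Setting this equal to Mgh gives the vertical rise h = (1+k)v₀²/(2g) = 1.667×9.85²/(2×9.8) = 8.25 m.
Along the incline, d = h/sinθ = 8.25/sin32.3° ≈ 15.4 m.

d ≈ 15.4 m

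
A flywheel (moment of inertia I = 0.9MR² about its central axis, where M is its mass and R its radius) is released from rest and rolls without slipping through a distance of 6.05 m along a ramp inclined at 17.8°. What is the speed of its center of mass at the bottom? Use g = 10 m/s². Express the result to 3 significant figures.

v ≈ 4.41 m/s

For this body I = 0.9MR², i.e. k = I/(MR²) = 0.9.
Rolling without slipping gives ω = v/R, so the total kinetic energy is ½Mv² + ½Iω² = ½(1+k)Mv² = (19/20)Mv².
The vertical drop is h = L sinθ = 6.05 × sin17.8° = 1.849 m.
Setting Mgh = (19/20)Mv² gives v = √(2gh/(1+k)) = √(2·10·1.849/1.9) ≈ 4.41 m/s.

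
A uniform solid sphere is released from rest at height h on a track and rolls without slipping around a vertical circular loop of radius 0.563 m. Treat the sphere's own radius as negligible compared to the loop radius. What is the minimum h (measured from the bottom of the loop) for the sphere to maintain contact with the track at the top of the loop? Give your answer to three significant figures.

For this body I = (2/5)MR², i.e. k = I/(MR²) = 0.4.
At the top of the loop, the minimum-contact condition is Mg = Mv_top²/r, so v_top² = gr.
With ω = v/R, the kinetic energy at speed v is ½(1+k)Mv² = (7/10)Mv².
Energy conservation from release (height h) to the top (height 2r): Mgh = Mg(2r) + (7/10)M·gr.
Thus h_min = 2r + (1+k)r/2 = r(2 + 1.4/2) = 0.563 × 2.7 ≈ 1.52 m.

h_min ≈ 1.52 m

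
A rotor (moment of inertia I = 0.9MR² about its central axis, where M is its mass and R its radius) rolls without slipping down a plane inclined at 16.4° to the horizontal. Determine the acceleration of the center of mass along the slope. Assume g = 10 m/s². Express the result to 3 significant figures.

a ≈ 1.49 m/s²

For this body I = 0.9MR², i.e. k = I/(MR²) = 0.9.
Newton's second law down the slope: Mg sinθ − f = Ma. The torque equation fR = Iα (with α = a/R) gives f = kMa.
Eliminating f: Mg sinθ = (1+k)Ma, so a = g sinθ/(1+k) = 10 × sin16.4° / 1.9 ≈ 1.49 m/s².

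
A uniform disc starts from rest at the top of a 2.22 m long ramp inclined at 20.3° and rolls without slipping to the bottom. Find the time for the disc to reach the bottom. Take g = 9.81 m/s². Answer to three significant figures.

t ≈ 1.40 s

Here I = (1/2)MR², so the shape factor k = I/(MR²) = 0.5.
Along the incline Mg sinθ − f = Ma, and torque about the center fR = Iα = kMR²(a/R) gives f = kMa.
Hence a = g sinθ/(1+k) = 9.81×sin20.3°/1.5 = 2.269 m/s².
Starting from rest, L = ½at², so t = √(2L/a) = √(2×2.22/2.269) ≈ 1.40 s.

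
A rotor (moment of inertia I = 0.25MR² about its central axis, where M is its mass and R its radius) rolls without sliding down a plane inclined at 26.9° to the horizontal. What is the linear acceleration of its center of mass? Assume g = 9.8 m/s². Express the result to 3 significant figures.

Here I = 0.25MR², so the shape factor k = I/(MR²) = 0.25.
Newton's second law down the slope: Mg sinθ − f = Ma. The torque equation fR = Iα (with α = a/R) gives f = kMa.
Eliminating f: Mg sinθ = (1+k)Ma, so a = g sinθ/(1+k) = 9.8 × sin26.9° / 1.25 ≈ 3.55 m/s².

a ≈ 3.55 m/s²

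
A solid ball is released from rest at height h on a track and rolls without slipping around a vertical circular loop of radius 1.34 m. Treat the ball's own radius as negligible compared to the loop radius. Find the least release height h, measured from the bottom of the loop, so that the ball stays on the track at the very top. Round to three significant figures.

h_min ≈ 3.62 m

With I = (2/5)MR², the ratio k = I/(MR²) is 0.4.
At the top of the loop, the minimum-contact condition is Mg = Mv_top²/r, so v_top² = gr.
With ω = v/R, the kinetic energy at speed v is ½(1+k)Mv² = (7/10)Mv².
Energy conservation from release (height h) to the top (height 2r): Mgh = Mg(2r) + (7/10)M·gr.
Thus h_min = 2r + (1+k)r/2 = r(2 + 1.4/2) = 1.34 × 2.7 ≈ 3.62 m.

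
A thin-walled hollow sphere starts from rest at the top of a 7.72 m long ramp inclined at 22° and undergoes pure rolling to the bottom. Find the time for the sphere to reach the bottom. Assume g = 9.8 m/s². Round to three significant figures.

t ≈ 2.65 s

For this body I = (2/3)MR², i.e. k = I/(MR²) = 2/3.
Translational: Mg sinθ − f = Ma. Rotational about the CM: fR = Iα = kMRa, so f = kMa.
Hence a = g sinθ/(1+k) = 9.8×sin22°/1.667 = 2.203 m/s².
With constant a from rest, t = √(2L/a) = √(2·7.72/2.203) ≈ 2.65 s.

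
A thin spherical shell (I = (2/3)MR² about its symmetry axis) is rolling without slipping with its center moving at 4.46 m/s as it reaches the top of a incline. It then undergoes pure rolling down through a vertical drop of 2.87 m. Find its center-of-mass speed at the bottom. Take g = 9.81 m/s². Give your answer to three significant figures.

v ≈ 7.33 m/s

The moment of inertia is (2/3)MR², giving k ≡ I/(MR²) = 2/3.
Rolling without slipping gives ω = v/R, so the total kinetic energy is ½Mv² + ½Iω² = ½(1+k)Mv² = (5/6)Mv².
Energy conservation: (5/6)Mv₀² + Mgh = (5/6)Mv², so v² = v₀² + 2gh/(1+k).
v = √(4.46² + 2×9.81×2.87/1.667) = √53.68 ≈ 7.33 m/s.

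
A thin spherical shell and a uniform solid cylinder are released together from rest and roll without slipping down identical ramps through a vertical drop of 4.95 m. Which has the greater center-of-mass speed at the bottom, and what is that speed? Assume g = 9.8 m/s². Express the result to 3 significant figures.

the uniform solid cylinder, at v ≈ 8.04 m/s

For rolling without slipping, Mgh = ½(1+k)Mv² where k = I/(MR²), so v = √(2gh/(1+k)).
Thin spherical shell: k = 2/3, giving v = √(2×9.8×4.95/1.667) = 7.63 m/s.
Uniform solid cylinder: k = 0.5, giving v = √(2×9.8×4.95/1.5) = 8.042 m/s.
The smaller k wins: the uniform solid cylinder, at ≈ 8.04 m/s.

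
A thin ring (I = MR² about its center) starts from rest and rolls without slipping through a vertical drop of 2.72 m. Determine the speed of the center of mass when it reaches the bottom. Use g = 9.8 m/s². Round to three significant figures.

v ≈ 5.16 m/s

Here I = MR², so the shape factor k = I/(MR²) = 1.
Rolling without slipping gives ω = v/R, so the total kinetic energy is ½Mv² + ½Iω² = ½(1+k)Mv² = Mv².
Setting Mgh = Mv² gives v = √(2gh/(1+k)) = √(2·9.8·2.72/2) ≈ 5.16 m/s.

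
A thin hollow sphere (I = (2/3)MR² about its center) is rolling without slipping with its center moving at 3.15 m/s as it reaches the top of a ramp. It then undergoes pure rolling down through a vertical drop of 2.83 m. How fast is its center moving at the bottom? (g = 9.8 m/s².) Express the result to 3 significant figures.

v ≈ 6.57 m/s

Here I = (2/3)MR², so the shape factor k = I/(MR²) = 2/3.
Since it rolls without slipping, ω = v/R and KE = ½Mv² + ½Iω² = ½(1+k)Mv² = (5/6)Mv².
Conserving energy between top and bottom: (5/6)Mv² = (5/6)Mv₀² + Mgh, hence v² = v₀² + 2gh/(1+k).
v = √(3.15² + 2×9.8×2.83/1.667) = √43.2 ≈ 6.57 m/s.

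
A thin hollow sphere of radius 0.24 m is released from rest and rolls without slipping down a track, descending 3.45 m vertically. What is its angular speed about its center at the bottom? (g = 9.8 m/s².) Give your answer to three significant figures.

ω ≈ 26.5 rad/s

Here I = (2/3)MR², so the shape factor k = I/(MR²) = 2/3.
The rolling condition ω = v/R makes the rotational term ½I(v/R)² = ½kMv², so KE_total = ½(1+k)Mv² = (5/6)Mv².
Energy conservation Mgh = ½(1+k)Mv² gives v = √(2gh/(1+k)) = √(2 × 9.8 × 3.45 / 1.667) = 6.37 m/s.
Then ω = v/R = 6.37 / 0.24 ≈ 26.5 rad/s.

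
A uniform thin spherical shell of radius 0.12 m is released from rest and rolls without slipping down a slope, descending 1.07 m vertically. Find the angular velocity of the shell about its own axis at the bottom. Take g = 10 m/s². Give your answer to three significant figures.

With I = (2/3)MR², the ratio k = I/(MR²) is 2/3.
Pure rolling means v = ωR; then KE = ½Mv² + ½I(v/R)² = ½(1+k)Mv² = (5/6)Mv².
Energy conservation Mgh = ½(1+k)Mv² gives v = √(2gh/(1+k)) = √(2 × 10 × 1.07 / 1.667) = 3.583 m/s.
The angular speed follows from ω = v/R = 3.583/0.12 ≈ 29.9 rad/s.

ω ≈ 29.9 rad/s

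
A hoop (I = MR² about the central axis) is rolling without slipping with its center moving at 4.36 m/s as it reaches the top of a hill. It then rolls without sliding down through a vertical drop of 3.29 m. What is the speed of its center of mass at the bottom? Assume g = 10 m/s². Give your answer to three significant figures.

With I = MR², the ratio k = I/(MR²) is 1.
The rolling condition ω = v/R makes the rotational term ½I(v/R)² = ½kMv², so KE_total = ½(1+k)Mv² = Mv².
Conserving energy between top and bottom: Mv² = Mv₀² + Mgh, hence v² = v₀² + 2gh/(1+k).
v = √(4.36² + 2×10×3.29/2) = √51.91 ≈ 7.20 m/s.

v ≈ 7.20 m/s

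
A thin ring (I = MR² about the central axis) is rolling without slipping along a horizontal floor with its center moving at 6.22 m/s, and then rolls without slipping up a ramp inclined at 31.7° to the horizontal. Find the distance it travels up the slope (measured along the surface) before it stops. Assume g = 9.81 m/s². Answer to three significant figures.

For this body I = MR², i.e. k = I/(MR²) = 1.
The rolling condition ω = v/R makes the rotational term ½I(v/R)² = ½kMv², so KE_total = ½(1+k)Mv² = Mv².
Setting this equal to Mgh gives the vertical rise h = (1+k)v₀²/(2g) = 2×6.22²/(2×9.81) = 3.944 m.
Along the incline, d = h/sinθ = 3.944/sin31.7° ≈ 7.51 m.

d ≈ 7.51 m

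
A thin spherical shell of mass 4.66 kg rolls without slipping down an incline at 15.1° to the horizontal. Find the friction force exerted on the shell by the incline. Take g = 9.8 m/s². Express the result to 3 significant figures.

The moment of inertia is (2/3)MR², giving k ≡ I/(MR²) = 2/3.
Translational: Mg sinθ − f = Ma. Rotational about the CM: fR = Iα = kMRa, so f = kMa.
Combining, a = g sinθ/(1+k) and f = kMa = kMg sinθ/(1+k).
f = (2/3) × 4.66 × 9.8 × sin15.1° / 1.667 ≈ 4.76 N.

f ≈ 4.76 N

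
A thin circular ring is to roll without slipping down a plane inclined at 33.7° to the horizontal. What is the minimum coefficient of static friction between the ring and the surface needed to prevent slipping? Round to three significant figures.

μ_min ≈ 0.333

With I = MR², the ratio k = I/(MR²) is 1.
Newton's second law down the slope: Mg sinθ − f = Ma. The torque equation fR = Iα (with α = a/R) gives f = kMa.
These give a = g sinθ/(1+k) and the required friction f = kMg sinθ/(1+k).
The normal force is N = Mg cosθ, so μ_min = f/N = k tanθ/(1+k).
μ_min = 1 × tan33.7° / 2 ≈ 0.333.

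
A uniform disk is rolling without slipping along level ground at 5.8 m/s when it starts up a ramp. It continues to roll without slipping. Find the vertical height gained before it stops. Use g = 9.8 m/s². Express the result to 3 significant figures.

h ≈ 2.57 m

With I = (1/2)MR², the ratio k = I/(MR²) is 0.5.
Pure rolling means v = ωR; then KE = ½Mv² + ½I(v/R)² = ½(1+k)Mv² = (3/4)Mv².
All of this converts to potential energy at the highest point: (3/4)Mv₀² = Mgh.
Thus h = (1+k)v₀²/(2g) = 1.5 × 5.8² / (2 × 9.8) ≈ 2.57 m.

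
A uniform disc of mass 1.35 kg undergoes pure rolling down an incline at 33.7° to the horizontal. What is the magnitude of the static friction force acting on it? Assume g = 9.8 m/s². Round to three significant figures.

f ≈ 2.45 N

Here I = (1/2)MR², so the shape factor k = I/(MR²) = 0.5.
Newton's second law down the slope: Mg sinθ − f = Ma. The torque equation fR = Iα (with α = a/R) gives f = kMa.
Combining, a = g sinθ/(1+k) and f = kMa = kMg sinθ/(1+k).
f = 0.5 × 1.35 × 9.8 × sin33.7° / 1.5 ≈ 2.45 N.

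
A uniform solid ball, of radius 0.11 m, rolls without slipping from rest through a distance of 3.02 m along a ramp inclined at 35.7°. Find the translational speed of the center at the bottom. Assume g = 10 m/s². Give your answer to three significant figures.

For this body I = (2/5)MR², i.e. k = I/(MR²) = 0.4.
Since it rolls without slipping, ω = v/R and KE = ½Mv² + ½Iω² = ½(1+k)Mv² = (7/10)Mv².
The vertical drop is h = L sinθ = 3.02 × sin35.7° = 1.762 m.
Energy conservation: Mgh = (7/10)Mv², so v = √(2gh/(1+k)) = √(2 × 10 × 1.762 / 1.4) ≈ 5.02 m/s.

v ≈ 5.02 m/s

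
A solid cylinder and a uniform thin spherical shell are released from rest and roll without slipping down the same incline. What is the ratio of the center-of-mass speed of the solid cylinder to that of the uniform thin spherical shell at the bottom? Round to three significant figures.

v_ratio ≈ 1.05

Each satisfies Mgh = ½(1+k)Mv² with k = I/(MR²), so v ∝ 1/√(1+k).
For the solid cylinder k = 0.5; for the uniform thin spherical shell k = 2/3.
v₁/v₂ = √((1+k₂)/(1+k₁)) = √(1.667/1.5) ≈ 1.05.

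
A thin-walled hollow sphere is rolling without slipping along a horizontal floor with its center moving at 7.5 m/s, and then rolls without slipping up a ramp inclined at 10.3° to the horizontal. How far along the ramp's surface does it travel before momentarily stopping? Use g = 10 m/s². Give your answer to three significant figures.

The moment of inertia is (2/3)MR², giving k ≡ I/(MR²) = 2/3.
Since it rolls without slipping, ω = v/R and KE = ½Mv² + ½Iω² = ½(1+k)Mv² = (5/6)Mv².
Setting this equal to Mgh gives the vertical rise h = (1+k)v₀²/(2g) = 1.667×7.5²/(2×10) = 4.687 m.
The distance along the slope is d = h/sinθ = 4.687/sin10.3° ≈ 26.2 m.

d ≈ 26.2 m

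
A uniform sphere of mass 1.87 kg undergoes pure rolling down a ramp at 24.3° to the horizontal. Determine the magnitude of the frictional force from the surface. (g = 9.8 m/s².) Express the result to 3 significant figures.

f ≈ 2.15 N

For this body I = (2/5)MR², i.e. k = I/(MR²) = 0.4.
Newton's second law down the slope: Mg sinθ − f = Ma. The torque equation fR = Iα (with α = a/R) gives f = kMa.
Combining, a = g sinθ/(1+k) and f = kMa = kMg sinθ/(1+k).
f = 0.4 × 1.87 × 9.8 × sin24.3° / 1.4 ≈ 2.15 N.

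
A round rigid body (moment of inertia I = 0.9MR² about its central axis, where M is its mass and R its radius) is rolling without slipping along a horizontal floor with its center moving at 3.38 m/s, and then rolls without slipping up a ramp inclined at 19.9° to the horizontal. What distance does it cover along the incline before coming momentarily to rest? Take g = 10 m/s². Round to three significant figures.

With I = 0.9MR², the ratio k = I/(MR²) is 0.9.
Rolling without slipping gives ω = v/R, so the total kinetic energy is ½Mv² + ½Iω² = ½(1+k)Mv² = (19/20)Mv².
Setting this equal to Mgh gives the vertical rise h = (1+k)v₀²/(2g) = 1.9×3.38²/(2×10) = 1.085 m.
The distance along the slope is d = h/sinθ = 1.085/sin19.9° ≈ 3.19 m.

d ≈ 3.19 m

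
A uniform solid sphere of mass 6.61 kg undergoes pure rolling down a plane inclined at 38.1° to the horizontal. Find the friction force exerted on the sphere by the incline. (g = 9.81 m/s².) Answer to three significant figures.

f ≈ 11.4 N

Here I = (2/5)MR², so the shape factor k = I/(MR²) = 0.4.
Along the incline Mg sinθ − f = Ma, and torque about the center fR = Iα = kMR²(a/R) gives f = kMa.
Combining, a = g sinθ/(1+k) and f = kMa = kMg sinθ/(1+k).
f = 0.4 × 6.61 × 9.81 × sin38.1° / 1.4 ≈ 11.4 N.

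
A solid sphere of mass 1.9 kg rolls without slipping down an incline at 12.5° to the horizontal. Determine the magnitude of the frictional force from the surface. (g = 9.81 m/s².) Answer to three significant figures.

f ≈ 1.15 N

Here I = (2/5)MR², so the shape factor k = I/(MR²) = 0.4.
Translational: Mg sinθ − f = Ma. Rotational about the CM: fR = Iα = kMRa, so f = kMa.
Combining, a = g sinθ/(1+k) and f = kMa = kMg sinθ/(1+k).
f = 0.4 × 1.9 × 9.81 × sin12.5° / 1.4 ≈ 1.15 N.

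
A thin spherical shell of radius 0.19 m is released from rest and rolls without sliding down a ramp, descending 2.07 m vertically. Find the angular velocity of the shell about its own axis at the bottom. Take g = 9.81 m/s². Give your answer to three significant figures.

ω ≈ 26.0 rad/s

With I = (2/3)MR², the ratio k = I/(MR²) is 2/3.
The rolling condition ω = v/R makes the rotational term ½I(v/R)² = ½kMv², so KE_total = ½(1+k)Mv² = (5/6)Mv².
Energy conservation Mgh = ½(1+k)Mv² gives v = √(2gh/(1+k)) = √(2 × 9.81 × 2.07 / 1.667) = 4.936 m/s.
The angular speed follows from ω = v/R = 4.936/0.19 ≈ 26.0 rad/s.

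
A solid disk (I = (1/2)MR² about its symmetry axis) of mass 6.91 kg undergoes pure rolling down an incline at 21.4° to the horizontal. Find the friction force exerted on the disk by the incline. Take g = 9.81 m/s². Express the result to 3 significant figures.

f ≈ 8.24 N

With I = (1/2)MR², the ratio k = I/(MR²) is 0.5.
Newton's second law down the slope: Mg sinθ − f = Ma. The torque equation fR = Iα (with α = a/R) gives f = kMa.
Combining, a = g sinθ/(1+k) and f = kMa = kMg sinθ/(1+k).
f = 0.5 × 6.91 × 9.81 × sin21.4° / 1.5 ≈ 8.24 N.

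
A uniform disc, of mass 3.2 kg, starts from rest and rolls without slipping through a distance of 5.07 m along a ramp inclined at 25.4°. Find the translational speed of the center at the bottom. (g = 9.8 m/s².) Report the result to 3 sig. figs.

v ≈ 5.33 m/s

Here I = (1/2)MR², so the shape factor k = I/(MR²) = 0.5.
Pure rolling means v = ωR; then KE = ½Mv² + ½I(v/R)² = ½(1+k)Mv² = (3/4)Mv².
The vertical drop is h = L sinθ = 5.07 × sin25.4° = 2.175 m.
Setting Mgh = (3/4)Mv² gives v = √(2gh/(1+k)) = √(2·9.8·2.175/1.5) ≈ 5.33 m/s.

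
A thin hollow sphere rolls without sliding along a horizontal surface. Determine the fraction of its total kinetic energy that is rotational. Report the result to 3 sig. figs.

fraction ≈ 0.400

With I = (2/3)MR², the ratio k = I/(MR²) is 2/3.
With ω = v/R, KE_trans = ½Mv² and KE_rot = ½Iω² = ½kMv², so KE_total = ½(1+k)Mv².
The rotational fraction is therefore k/(1+k) = (2/3)/1.667 ≈ 0.400.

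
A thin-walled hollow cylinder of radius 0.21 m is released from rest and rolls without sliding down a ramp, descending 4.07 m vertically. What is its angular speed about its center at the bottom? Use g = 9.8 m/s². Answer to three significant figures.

ω ≈ 30.1 rad/s

Here I = MR², so the shape factor k = I/(MR²) = 1.
The rolling condition ω = v/R makes the rotational term ½I(v/R)² = ½kMv², so KE_total = ½(1+k)Mv² = Mv².
Energy conservation Mgh = ½(1+k)Mv² gives v = √(2gh/(1+k)) = √(2 × 9.8 × 4.07 / 2) = 6.316 m/s.
The angular speed follows from ω = v/R = 6.316/0.21 ≈ 30.1 rad/s.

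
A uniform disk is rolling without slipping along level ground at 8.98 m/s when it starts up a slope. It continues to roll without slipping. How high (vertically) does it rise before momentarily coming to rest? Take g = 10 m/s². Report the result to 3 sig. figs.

With I = (1/2)MR², the ratio k = I/(MR²) is 0.5.
Rolling without slipping gives ω = v/R, so the total kinetic energy is ½Mv² + ½Iω² = ½(1+k)Mv² = (3/4)Mv².
At the top the kinetic energy is zero, so (3/4)Mv₀² = Mgh.
Thus h = (1+k)v₀²/(2g) = 1.5 × 8.98² / (2 × 10) ≈ 6.05 m.

h ≈ 6.05 m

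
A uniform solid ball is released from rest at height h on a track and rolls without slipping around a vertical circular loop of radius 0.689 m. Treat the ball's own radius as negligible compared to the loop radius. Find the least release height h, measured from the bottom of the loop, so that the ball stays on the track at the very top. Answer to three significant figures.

h_min ≈ 1.86 m

For this body I = (2/5)MR², i.e. k = I/(MR²) = 0.4.
At the top of the loop, the minimum-contact condition is Mg = Mv_top²/r, so v_top² = gr.
With ω = v/R, the kinetic energy at speed v is ½(1+k)Mv² = (7/10)Mv².
Energy conservation from release (height h) to the top (height 2r): Mgh = Mg(2r) + (7/10)M·gr.
Thus h_min = 2r + (1+k)r/2 = r(2 + 1.4/2) = 0.689 × 2.7 ≈ 1.86 m.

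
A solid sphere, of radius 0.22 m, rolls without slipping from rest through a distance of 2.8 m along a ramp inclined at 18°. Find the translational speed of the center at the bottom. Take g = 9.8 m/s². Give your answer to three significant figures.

v ≈ 3.48 m/s

With I = (2/5)MR², the ratio k = I/(MR²) is 0.4.
Since it rolls without slipping, ω = v/R and KE = ½Mv² + ½Iω² = ½(1+k)Mv² = (7/10)Mv².
The vertical drop is h = L sinθ = 2.8 × sin18° = 0.8652 m.
Setting Mgh = (7/10)Mv² gives v = √(2gh/(1+k)) = √(2·9.8·0.8652/1.4) ≈ 3.48 m/s.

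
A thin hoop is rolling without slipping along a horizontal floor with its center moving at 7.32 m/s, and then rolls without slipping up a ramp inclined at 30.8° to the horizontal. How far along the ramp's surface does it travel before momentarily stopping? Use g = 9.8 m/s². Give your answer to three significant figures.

d ≈ 10.7 m

With I = MR², the ratio k = I/(MR²) is 1.
Rolling without slipping gives ω = v/R, so the total kinetic energy is ½Mv² + ½Iω² = ½(1+k)Mv² = Mv².
Setting this equal to Mgh gives the vertical rise h = (1+k)v₀²/(2g) = 2×7.32²/(2×9.8) = 5.468 m.
Along the incline, d = h/sinθ = 5.468/sin30.8° ≈ 10.7 m.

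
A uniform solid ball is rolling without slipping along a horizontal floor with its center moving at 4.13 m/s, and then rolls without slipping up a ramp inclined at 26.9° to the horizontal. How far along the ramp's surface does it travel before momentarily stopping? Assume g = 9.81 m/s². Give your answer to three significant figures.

The moment of inertia is (2/5)MR², giving k ≡ I/(MR²) = 0.4.
Rolling without slipping gives ω = v/R, so the total kinetic energy is ½Mv² + ½Iω² = ½(1+k)Mv² = (7/10)Mv².
Setting this equal to Mgh gives the vertical rise h = (1+k)v₀²/(2g) = 1.4×4.13²/(2×9.81) = 1.217 m.
The distance along the slope is d = h/sinθ = 1.217/sin26.9° ≈ 2.69 m.

d ≈ 2.69 m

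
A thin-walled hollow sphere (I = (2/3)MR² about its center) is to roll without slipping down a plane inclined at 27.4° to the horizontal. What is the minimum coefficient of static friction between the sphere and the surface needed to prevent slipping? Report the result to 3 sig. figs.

For this body I = (2/3)MR², i.e. k = I/(MR²) = 2/3.
Along the incline Mg sinθ − f = Ma, and torque about the center fR = Iα = kMR²(a/R) gives f = kMa.
These give a = g sinθ/(1+k) and the required friction f = kMg sinθ/(1+k).
The normal force is N = Mg cosθ, so μ_min = f/N = k tanθ/(1+k).
μ_min = (2/3) × tan27.4° / 1.667 ≈ 0.207.

μ_min ≈ 0.207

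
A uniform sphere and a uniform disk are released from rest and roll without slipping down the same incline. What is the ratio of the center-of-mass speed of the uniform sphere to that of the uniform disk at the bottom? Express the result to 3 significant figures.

v_ratio ≈ 1.04

Each satisfies Mgh = ½(1+k)Mv² with k = I/(MR²), so v ∝ 1/√(1+k).
For the uniform sphere k = 0.4; for the uniform disk k = 0.5.
v₁/v₂ = √((1+k₂)/(1+k₁)) = √(1.5/1.4) ≈ 1.04.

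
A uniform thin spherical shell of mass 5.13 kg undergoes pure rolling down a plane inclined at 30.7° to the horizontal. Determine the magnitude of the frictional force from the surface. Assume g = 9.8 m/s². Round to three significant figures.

f ≈ 10.3 N

With I = (2/3)MR², the ratio k = I/(MR²) is 2/3.
Translational: Mg sinθ − f = Ma. Rotational about the CM: fR = Iα = kMRa, so f = kMa.
Combining, a = g sinθ/(1+k) and f = kMa = kMg sinθ/(1+k).
f = (2/3) × 5.13 × 9.8 × sin30.7° / 1.667 ≈ 10.3 N.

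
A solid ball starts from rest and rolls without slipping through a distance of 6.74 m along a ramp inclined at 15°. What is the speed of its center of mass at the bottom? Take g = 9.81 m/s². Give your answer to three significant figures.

For this body I = (2/5)MR², i.e. k = I/(MR²) = 0.4.
Since it rolls without slipping, ω = v/R and KE = ½Mv² + ½Iω² = ½(1+k)Mv² = (7/10)Mv².
The vertical drop is h = L sinθ = 6.74 × sin15° = 1.744 m.
Setting Mgh = (7/10)Mv² gives v = √(2gh/(1+k)) = √(2·9.81·1.744/1.4) ≈ 4.94 m/s.

v ≈ 4.94 m/s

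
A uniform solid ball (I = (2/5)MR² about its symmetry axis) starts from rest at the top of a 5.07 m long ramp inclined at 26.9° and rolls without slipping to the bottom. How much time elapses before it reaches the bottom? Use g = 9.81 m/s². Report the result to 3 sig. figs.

The moment of inertia is (2/5)MR², giving k ≡ I/(MR²) = 0.4.
Translational: Mg sinθ − f = Ma. Rotational about the CM: fR = Iα = kMRa, so f = kMa.
Hence a = g sinθ/(1+k) = 9.81×sin26.9°/1.4 = 3.17 m/s².
With constant a from rest, t = √(2L/a) = √(2·5.07/3.17) ≈ 1.79 s.

t ≈ 1.79 s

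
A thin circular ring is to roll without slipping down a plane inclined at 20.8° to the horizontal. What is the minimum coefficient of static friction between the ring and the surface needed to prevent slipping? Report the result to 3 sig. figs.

μ_min ≈ 0.190

Here I = MR², so the shape factor k = I/(MR²) = 1.
Newton's second law down the slope: Mg sinθ − f = Ma. The torque equation fR = Iα (with α = a/R) gives f = kMa.
These give a = g sinθ/(1+k) and the required friction f = kMg sinθ/(1+k).
The normal force is N = Mg cosθ, so μ_min = f/N = k tanθ/(1+k).
μ_min = 1 × tan20.8° / 2 ≈ 0.190.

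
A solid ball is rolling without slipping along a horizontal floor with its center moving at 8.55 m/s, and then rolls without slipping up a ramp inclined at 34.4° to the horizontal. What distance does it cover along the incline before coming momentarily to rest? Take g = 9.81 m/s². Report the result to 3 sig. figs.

d ≈ 9.23 m

For this body I = (2/5)MR², i.e. k = I/(MR²) = 0.4.
The rolling condition ω = v/R makes the rotational term ½I(v/R)² = ½kMv², so KE_total = ½(1+k)Mv² = (7/10)Mv².
Setting this equal to Mgh gives the vertical rise h = (1+k)v₀²/(2g) = 1.4×8.55²/(2×9.81) = 5.216 m.
Along the incline, d = h/sinθ = 5.216/sin34.4° ≈ 9.23 m.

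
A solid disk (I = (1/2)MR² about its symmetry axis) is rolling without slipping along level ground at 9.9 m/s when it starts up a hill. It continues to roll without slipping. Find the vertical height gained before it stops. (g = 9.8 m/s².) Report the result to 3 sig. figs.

With I = (1/2)MR², the ratio k = I/(MR²) is 0.5.
Pure rolling means v = ωR; then KE = ½Mv² + ½I(v/R)² = ½(1+k)Mv² = (3/4)Mv².
All of this converts to potential energy at the highest point: (3/4)Mv₀² = Mgh.
Thus h = (1+k)v₀²/(2g) = 1.5 × 9.9² / (2 × 9.8) ≈ 7.50 m.

h ≈ 7.50 m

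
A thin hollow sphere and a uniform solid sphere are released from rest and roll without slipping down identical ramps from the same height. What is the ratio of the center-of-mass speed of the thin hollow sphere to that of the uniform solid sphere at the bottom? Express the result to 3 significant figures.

v_ratio ≈ 0.917

Each satisfies Mgh = ½(1+k)Mv² with k = I/(MR²), so v ∝ 1/√(1+k).
For the thin hollow sphere k = 2/3; for the uniform solid sphere k = 0.4.
v₁/v₂ = √((1+k₂)/(1+k₁)) = √(1.4/1.667) ≈ 0.917.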